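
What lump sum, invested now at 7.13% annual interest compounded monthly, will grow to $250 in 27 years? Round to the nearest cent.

Growth factor = (1 + 0.0713/12)^324 ≈ 6.81689032.
P = 250/6.81689032 ≈ 36.6736.

$36.67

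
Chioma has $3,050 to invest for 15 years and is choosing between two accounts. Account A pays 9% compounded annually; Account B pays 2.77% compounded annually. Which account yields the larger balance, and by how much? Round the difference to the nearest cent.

Account A, by $6,514.47

A: (1 + 0.09)^15 ≈ 3.6424824597, so 3,050 × 3.6424824597 ≈ 11,109.5715.
B: (1 + 0.0277)^15 ≈ 1.506590928, so 3,050 × 1.506590928 ≈ 4,595.1023.
Difference ≈ 6,514.4692 in favor of A.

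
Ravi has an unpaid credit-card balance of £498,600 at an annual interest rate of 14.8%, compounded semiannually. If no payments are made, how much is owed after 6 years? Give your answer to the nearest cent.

£1,174,366.49

Growth factor = (1 + 0.074)^12 ≈ 2.355327899047.
A ≈ 498,600 × 2.355327899047 ≈ 1,174,366.4905.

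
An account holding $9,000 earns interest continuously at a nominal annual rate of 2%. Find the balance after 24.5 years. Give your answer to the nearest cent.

$14,690.85

A = P·e^(rt) = 9,000·e^(0.02·24.5) = 9,000·e^0.49.
e^0.49 ≈ 1.63231622, so A ≈ 14,690.8460.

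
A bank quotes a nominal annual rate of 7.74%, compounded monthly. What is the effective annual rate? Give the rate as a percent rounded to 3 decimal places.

One year is 12 periods at 0.00645 each: (1 + 0.00645)^12 ≈ 1.080206.
EAR = 1.080206 − 1 ≈ 8.02057%.

8.021%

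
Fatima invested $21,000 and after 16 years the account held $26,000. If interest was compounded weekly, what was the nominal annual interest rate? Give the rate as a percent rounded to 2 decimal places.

1.34%

(1 + r/52)^832 = 26,000/21,000 = 1.2381.
1 + r/52 = 1.2381^(1/832) ≈ 1.000257, so r/52 ≈ 0.000256733.
r ≈ 52·0.000256733 = 1.33501%.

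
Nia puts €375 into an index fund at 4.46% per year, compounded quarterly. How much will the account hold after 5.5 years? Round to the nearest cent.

Periodic rate = 4.46%/4 = 0.01115; periods = 4·5.5 = 22.
A = 375·(1 + 0.01115)^22 ≈ 375·1.27627099 ≈ 478.6016.

€478.60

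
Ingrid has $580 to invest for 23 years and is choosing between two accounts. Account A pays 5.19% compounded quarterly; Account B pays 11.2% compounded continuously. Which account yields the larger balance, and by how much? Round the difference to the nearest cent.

Account A growth factor: (1 + 0.012975)^92 ≈ 3.274031869; balance ≈ 1,898.9385.
Account B growth factor: e^(0.112·23) = e^2.576 ≈ 13.14445504; balance ≈ 7,623.7839.
Account B is larger by 5,724.8454.

Account B, by $5,724.85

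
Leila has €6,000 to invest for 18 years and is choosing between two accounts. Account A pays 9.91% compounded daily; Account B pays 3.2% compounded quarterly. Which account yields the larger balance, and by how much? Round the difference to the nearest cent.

Account A growth factor: (1 + 0.0991/365)^6570 ≈ 5.9509917531; balance ≈ 35,705.9505.
Account B growth factor: (1 + 0.008)^72 ≈ 1.774836338; balance ≈ 10,649.0180.
Account A is larger by 25,056.9325.

Account A, by €25,056.93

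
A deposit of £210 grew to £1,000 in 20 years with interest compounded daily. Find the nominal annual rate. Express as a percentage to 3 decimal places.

(1 + r/365)^7300 = 1,000/210 = 4.7619.
1 + r/365 = 4.7619^(1/7300) ≈ 1.000214, so r/365 ≈ 0.00021381.
r ≈ 365·0.00021381 = 7.80407%.

7.804%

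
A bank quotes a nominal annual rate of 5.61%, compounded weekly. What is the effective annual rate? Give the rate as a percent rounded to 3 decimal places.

EAR = (1 + 5.61%/52)^52 − 1 = (1 + 0.00107885)^52 − 1.
(1 + 0.00107885)^52 ≈ 1.057671, so EAR ≈ 5.76715%.

5.767%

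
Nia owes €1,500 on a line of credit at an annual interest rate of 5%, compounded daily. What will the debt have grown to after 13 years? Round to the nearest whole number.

€2,873

Periodic rate = 5%/365 = 0.000136986; periods = 365·13 = 4745.
A = 1,500·(1 + 0.05/365)^4745 ≈ 1,500·1.915455558 ≈ 2,873.1833.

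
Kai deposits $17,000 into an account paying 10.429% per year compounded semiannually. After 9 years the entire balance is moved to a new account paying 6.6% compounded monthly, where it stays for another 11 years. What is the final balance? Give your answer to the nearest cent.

$87,547.46

Phase 1: 17,000·(1 + 0.052145)^18 ≈ 42,443.3489.
Phase 2: 42,443.3489·(1 + 0.0055)^132 ≈ 87,547.4568.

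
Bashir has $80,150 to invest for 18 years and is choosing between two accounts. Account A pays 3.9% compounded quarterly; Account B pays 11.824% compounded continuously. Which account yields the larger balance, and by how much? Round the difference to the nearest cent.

Account B, by $512,143.00

Account A growth factor: (1 + 0.00975)^72 ≈ 2.01093509085; balance ≈ 161,176.4475.
Account B growth factor: e^(0.11824·18) = e^2.12832 ≈ 8.40074170361; balance ≈ 673,319.4475.
Account B is larger by 512,143.0000.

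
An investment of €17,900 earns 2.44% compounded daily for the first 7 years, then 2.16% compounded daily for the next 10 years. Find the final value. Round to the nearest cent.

€26,353.17

Phase 1: 17,900·(1 + 0.0244/365)^2555 ≈ 21,233.8160.
Phase 2: 21,233.8160·(1 + 0.0216/365)^3650 ≈ 26,353.1711.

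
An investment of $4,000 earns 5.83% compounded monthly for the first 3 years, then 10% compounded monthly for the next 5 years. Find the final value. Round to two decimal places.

Phase 1: 4,000·(1 + 0.0583/12)^36 ≈ 4,762.4911.
Phase 2: 4,762.4911·(1 + 0.1/12)^60 ≈ 7,835.7692.

$7,835.77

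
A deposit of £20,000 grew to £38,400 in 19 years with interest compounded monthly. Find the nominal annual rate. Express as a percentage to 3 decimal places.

The 228-period growth factor is 38,400/20,000 = 1.92.
r/12 = 1.92^(1/228) − 1 ≈ 0.00286517, so r ≈ 12·0.00286517 = 3.43821%.

3.438%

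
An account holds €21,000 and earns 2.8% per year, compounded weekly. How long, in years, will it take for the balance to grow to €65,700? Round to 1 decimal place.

40.7 years

(1 + 0.000538462)^(52t) = 65,700/21,000 = 3.1286.
52t·ln(1 + 0.000538462) = ln(3.1286); 52t = 1.1406/0.000538317 ≈ 2118.7837.
t ≈ 40.7458 years.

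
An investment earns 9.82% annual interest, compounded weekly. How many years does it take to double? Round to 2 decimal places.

7.07 years

(1 + 0.00188846)^(52t) = 2.
52t = ln 2 / ln(1 + 0.00188846) ≈ 0.69315/0.00188668 ≈ 367.3898.
t ≈ 7.0652.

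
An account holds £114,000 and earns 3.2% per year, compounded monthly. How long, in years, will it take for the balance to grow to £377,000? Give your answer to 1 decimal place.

37.4 years

We need (1 + 0.00266667)^(12t) = 3.307, so 12t = ln 3.307 / ln 1.002667 ≈ 449.1153.
t ≈ 449.1153/12 = 37.4263 years.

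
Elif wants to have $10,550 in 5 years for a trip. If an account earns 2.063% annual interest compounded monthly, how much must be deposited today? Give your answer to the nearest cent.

$9,516.85

Growth factor = (1 + 0.02063/12)^60 ≈ 1.1085595119.
P = 10,550/1.1085595119 ≈ 9,516.8549.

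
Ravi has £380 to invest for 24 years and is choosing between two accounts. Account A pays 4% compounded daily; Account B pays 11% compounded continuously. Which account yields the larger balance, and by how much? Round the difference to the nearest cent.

A: (1 + 0.04/365)^8760 ≈ 2.6115591, so 380 × 2.6115591 ≈ 992.3925.
B: e^(0.11·24) = e^2.64 ≈ 14.01320361, so 380 × 14.01320361 ≈ 5,325.0174.
Difference ≈ 4,332.6249 in favor of B.

Account B, by £4,332.62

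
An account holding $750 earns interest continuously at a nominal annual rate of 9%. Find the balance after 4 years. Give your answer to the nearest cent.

A = P·e^(rt) = 750·e^(0.09·4) = 750·e^0.36.
e^0.36 ≈ 1.433329415, so A ≈ 1,074.9971.

$1,075.00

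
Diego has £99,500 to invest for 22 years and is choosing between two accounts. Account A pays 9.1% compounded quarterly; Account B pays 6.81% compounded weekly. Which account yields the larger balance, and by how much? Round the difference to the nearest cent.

Account A growth factor: (1 + 0.02275)^88 ≈ 7.23960646175; balance ≈ 720,340.8429.
Account B growth factor: (1 + 0.0681/52)^1144 ≈ 4.46924648484; balance ≈ 444,690.0252.
Account A is larger by 275,650.8177.

Account A, by £275,650.82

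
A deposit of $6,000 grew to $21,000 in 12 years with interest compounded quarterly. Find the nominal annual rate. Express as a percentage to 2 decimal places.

The 48-period growth factor is 21,000/6,000 = 3.5.
r/4 = 3.5^(1/48) − 1 ≈ 0.0264428, so r ≈ 4·0.0264428 = 10.57712%.

10.58%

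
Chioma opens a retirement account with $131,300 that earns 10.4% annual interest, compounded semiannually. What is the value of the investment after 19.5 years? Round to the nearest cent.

$948,153.34

Growth factor = (1 + 0.052)^39 ≈ 7.22127448146.
A ≈ 131,300 × 7.22127448146 ≈ 948,153.3394.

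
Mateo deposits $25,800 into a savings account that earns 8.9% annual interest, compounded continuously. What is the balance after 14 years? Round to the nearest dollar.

A = P·e^(rt) = 25,800·e^(0.089·14) = 25,800·e^1.246.
e^1.246 ≈ 3.4764094712, so A ≈ 89,691.3644.

$89,691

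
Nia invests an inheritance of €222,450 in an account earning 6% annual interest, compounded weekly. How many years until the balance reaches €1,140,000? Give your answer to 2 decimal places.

27.25 years

(1 + 0.00115385)^(52t) = 1,140,000/222,450 = 5.1247.
52t·ln(1 + 0.00115385) = ln(5.1247); 52t = 1.6341/0.00115318 ≈ 1417.0206.
t ≈ 27.2504 years.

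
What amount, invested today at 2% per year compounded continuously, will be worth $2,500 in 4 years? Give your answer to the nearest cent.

$2,307.79

P = A·e^(−rt) = 2,500·e^(−0.08).
e^(−0.08) ≈ 0.9231163464, so P ≈ 2,307.7909.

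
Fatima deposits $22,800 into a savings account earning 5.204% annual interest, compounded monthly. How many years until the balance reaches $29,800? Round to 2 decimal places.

We need (1 + 0.00433667)^(12t) = 1.307, so 12t = ln 1.307 / ln 1.004337 ≈ 61.8743.
t ≈ 61.8743/12 = 5.1562 years.

5.16 years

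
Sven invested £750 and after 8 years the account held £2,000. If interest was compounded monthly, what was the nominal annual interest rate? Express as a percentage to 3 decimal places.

12.323%

The 96-period growth factor is 2,000/750 = 2.66667.
r/12 = 2.66667^(1/96) − 1 ≈ 0.0102693, so r ≈ 12·0.0102693 = 12.32321%.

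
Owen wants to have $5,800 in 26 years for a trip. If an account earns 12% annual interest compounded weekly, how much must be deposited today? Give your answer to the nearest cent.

$257.03

Growth factor = (1 + 0.12/52)^1352 ≈ 22.56512401.
P = 5,800/22.56512401 ≈ 257.0338.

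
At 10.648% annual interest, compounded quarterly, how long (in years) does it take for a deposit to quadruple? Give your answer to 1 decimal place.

13.2 years

(1 + 0.02662)^(4t) = 4.
4t = ln 4 / ln(1 + 0.02662) ≈ 1.3863/0.0262719 ≈ 52.7673.
t ≈ 13.1918.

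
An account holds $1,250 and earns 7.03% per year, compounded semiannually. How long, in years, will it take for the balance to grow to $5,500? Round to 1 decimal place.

21.4 years

(1 + 0.03515)^(2t) = 5,500/1,250 = 4.4.
2t·ln(1 + 0.03515) = ln(4.4); 2t = 1.4816/0.0345463 ≈ 42.8874.
t ≈ 21.4437 years.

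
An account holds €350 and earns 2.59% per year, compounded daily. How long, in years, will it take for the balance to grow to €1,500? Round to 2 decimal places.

(1 + 0.0000709589)^(365t) = 1,500/350 = 4.2857.
365t·ln(1 + 0.0000709589) = ln(4.2857); 365t = 1.4553/7.09564e-05 ≈ 20509.6018.
t ≈ 56.1907 years.

56.19 years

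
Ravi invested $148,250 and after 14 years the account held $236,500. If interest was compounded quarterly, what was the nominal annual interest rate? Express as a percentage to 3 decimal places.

The 56-period growth factor is 236,500/148,250 = 1.59528.
r/4 = 1.59528^(1/56) − 1 ≈ 0.00837502, so r ≈ 4·0.00837502 = 3.35001%.

3.350%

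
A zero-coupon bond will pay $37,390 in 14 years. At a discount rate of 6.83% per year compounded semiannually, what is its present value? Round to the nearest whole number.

$14,602

Growth factor = (1 + 0.03415)^28 ≈ 2.5605839332.
P = 37,390/2.5605839332 ≈ 14,602.1380.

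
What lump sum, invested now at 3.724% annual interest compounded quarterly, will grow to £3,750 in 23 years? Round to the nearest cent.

£1,598.71

Periodic rate = 3.724%/4 = 0.00931; 92 periods.
P = 3,750/(1 + 0.00931)^92 ≈ 3,750/2.345638097 ≈ 1,598.7121.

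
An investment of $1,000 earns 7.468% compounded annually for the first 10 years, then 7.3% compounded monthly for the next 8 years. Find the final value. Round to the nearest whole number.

$3,678

After 10 years at 7.468%: 1,000 × 2.05490461 ≈ 2,054.9046.
Then 8 years at 7.3%: 2,054.9046 × 1.790027241 ≈ 3,678.3352.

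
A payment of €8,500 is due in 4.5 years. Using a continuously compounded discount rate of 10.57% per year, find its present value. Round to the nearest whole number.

€5,283

P = A·e^(−rt) = 8,500·e^(−0.47565).
e^(−0.47565) ≈ 0.6214809625, so P ≈ 5,282.5882.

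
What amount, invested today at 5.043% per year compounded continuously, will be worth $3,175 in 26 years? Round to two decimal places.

$855.67

P = A·e^(−rt) = 3,175·e^(−1.31118).
e^(−1.31118) ≈ 0.2695018565, so P ≈ 855.6684.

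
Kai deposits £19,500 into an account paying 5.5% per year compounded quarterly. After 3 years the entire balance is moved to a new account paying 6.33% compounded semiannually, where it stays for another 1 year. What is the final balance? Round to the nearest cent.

£24,449.49

After 3 years at 5.5%: 19,500 × 1.1780681282 ≈ 22,972.3285.
Then 1 years at 6.33%: 22,972.3285 × 1.0643017225 ≈ 24,449.4888.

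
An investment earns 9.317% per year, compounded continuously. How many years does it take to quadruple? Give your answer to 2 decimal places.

e^(0.09317t) = 4, so 0.09317t = ln 4 ≈ 1.3863.
t ≈ 1.3863/0.09317 ≈ 14.8792.

14.88 years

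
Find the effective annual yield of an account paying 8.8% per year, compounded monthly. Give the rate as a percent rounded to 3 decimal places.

9.164%

EAR = (1 + 8.8%/12)^12 − 1 = (1 + 0.00733333)^12 − 1.
(1 + 0.00733333)^12 ≈ 1.091638, so EAR ≈ 9.16375%.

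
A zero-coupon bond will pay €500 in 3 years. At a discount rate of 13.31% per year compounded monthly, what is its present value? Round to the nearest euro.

Growth factor = (1 + 0.1331/12)^36 ≈ 1.48750733.
P = 500/1.48750733 ≈ 336.1328.

€336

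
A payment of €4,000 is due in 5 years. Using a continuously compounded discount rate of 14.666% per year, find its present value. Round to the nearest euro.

€1,921

P = A·e^(−rt) = 4,000·e^(−0.7333).
e^(−0.7333) ≈ 0.4803213115, so P ≈ 1,921.2852.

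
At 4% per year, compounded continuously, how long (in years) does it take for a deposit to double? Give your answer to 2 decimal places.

17.33 years

e^(0.04t) = 2, so 0.04t = ln 2 ≈ 0.69315.
t ≈ 0.69315/0.04 ≈ 17.3287.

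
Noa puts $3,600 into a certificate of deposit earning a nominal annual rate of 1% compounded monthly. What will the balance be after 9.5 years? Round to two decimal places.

$3,958.62

Growth factor = (1 + 0.01/12)^114 ≈ 1.099615352.
A ≈ 3,600 × 1.099615352 ≈ 3,958.6153.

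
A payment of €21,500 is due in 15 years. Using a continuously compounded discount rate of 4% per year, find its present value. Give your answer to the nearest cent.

P = A·e^(−rt) = 21,500·e^(−0.6).
e^(−0.6) ≈ 0.54881163609, so P ≈ 11,799.4502.

€11,799.45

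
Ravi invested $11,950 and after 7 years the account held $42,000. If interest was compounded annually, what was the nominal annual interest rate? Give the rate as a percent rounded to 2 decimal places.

19.67%

The 7-period growth factor is 42,000/11,950 = 3.51464.
r = 3.51464^(1/7) − 1 ≈ 0.196694, i.e. 19.66938%.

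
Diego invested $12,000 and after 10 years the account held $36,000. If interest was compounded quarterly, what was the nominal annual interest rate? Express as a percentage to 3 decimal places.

The 40-period growth factor is 36,000/12,000 = 3.
r/4 = 3^(1/40) − 1 ≈ 0.027846, so r ≈ 4·0.027846 = 11.13838%.

11.138%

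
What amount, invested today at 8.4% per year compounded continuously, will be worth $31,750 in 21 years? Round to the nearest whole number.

P = A·e^(−rt) = 31,750·e^(−1.764).
e^(−1.764) ≈ 0.17135805889, so P ≈ 5,440.6184.

$5,441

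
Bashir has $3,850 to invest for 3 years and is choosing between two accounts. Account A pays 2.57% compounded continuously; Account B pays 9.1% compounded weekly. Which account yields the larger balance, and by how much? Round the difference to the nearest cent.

Account B, by $898.73

Account A growth factor: e^(0.0257·3) = e^0.0771 ≈ 1.080150086; balance ≈ 4,158.5778.
Account B growth factor: (1 + 0.00175)^156 ≈ 1.31358679; balance ≈ 5,057.3091.
Account B is larger by 898.7313.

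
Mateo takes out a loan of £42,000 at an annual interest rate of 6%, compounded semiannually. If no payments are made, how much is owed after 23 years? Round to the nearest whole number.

£163,592

Periodic rate = 6%/2 = 0.03; periods = 2·23 = 46.
A = 42,000·(1 + 0.03)^46 ≈ 42,000·3.8950437169 ≈ 163,591.8361.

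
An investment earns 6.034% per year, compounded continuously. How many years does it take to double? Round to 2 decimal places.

11.49 years

e^(0.06034t) = 2, so 0.06034t = ln 2 ≈ 0.69315.
t ≈ 0.69315/0.06034 ≈ 11.4874.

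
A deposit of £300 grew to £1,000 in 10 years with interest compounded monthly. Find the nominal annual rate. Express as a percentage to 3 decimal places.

The 120-period growth factor is 1,000/300 = 3.33333.
r/12 = 3.33333^(1/120) − 1 ≈ 0.0100836, so r ≈ 12·0.0100836 = 12.10033%.

12.100%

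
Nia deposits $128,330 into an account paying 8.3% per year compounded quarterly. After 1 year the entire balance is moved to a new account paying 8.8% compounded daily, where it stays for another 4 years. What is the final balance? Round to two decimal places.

After 1 years at 8.3%: 128,330 × 1.08561929707 ≈ 139,317.5244.
Then 4 years at 8.8%: 139,317.5244 × 1.42184819903 ≈ 198,088.3712.

$198,088.37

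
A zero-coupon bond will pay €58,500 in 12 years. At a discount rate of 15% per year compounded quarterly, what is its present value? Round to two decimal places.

€9,993.71

Periodic rate = 15%/4 = 0.0375; 48 periods.
P = 58,500/(1 + 0.0375)^48 ≈ 58,500/5.8536810923 ≈ 9,993.7115.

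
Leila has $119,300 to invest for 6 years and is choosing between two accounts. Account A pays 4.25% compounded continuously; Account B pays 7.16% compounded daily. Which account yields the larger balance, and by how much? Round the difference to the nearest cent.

Account B, by $29,361.68

A: e^(0.0425·6) = e^0.255 ≈ 1.29046162087, so 119,300 × 1.29046162087 ≈ 153,952.0714.
B: (1 + 0.0716/365)^2190 ≈ 1.53657800519, so 119,300 × 1.53657800519 ≈ 183,313.7560.
Difference ≈ 29,361.6846 in favor of B.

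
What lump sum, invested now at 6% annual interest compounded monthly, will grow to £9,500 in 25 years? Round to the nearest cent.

£2,127.67

Growth factor = (1 + 0.005)^300 ≈ 4.464969812.
P = 9,500/4.464969812 ≈ 2,127.6740.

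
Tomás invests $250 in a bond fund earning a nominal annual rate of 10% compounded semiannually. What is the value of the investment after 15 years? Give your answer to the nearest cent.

Growth factor = (1 + 0.05)^30 ≈ 4.321942375.
A ≈ 250 × 4.321942375 ≈ 1,080.4856.

$1,080.49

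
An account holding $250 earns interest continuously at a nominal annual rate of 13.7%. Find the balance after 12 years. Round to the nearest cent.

A = P·e^(rt) = 250·e^(0.137·12) = 250·e^1.644.
e^1.644 ≈ 5.175831487, so A ≈ 1,293.9579.

$1,293.96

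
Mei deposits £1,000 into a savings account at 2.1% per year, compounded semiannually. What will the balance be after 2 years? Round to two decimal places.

£1,042.67

Periodic rate = 2.1%/2 = 0.0105; periods = 2·2 = 4.
A = 1,000·(1 + 0.0105)^4 ≈ 1,000·1.042666143 ≈ 1,042.6661.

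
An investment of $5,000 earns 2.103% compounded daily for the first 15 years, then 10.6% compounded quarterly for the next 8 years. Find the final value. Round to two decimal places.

After 15 years at 2.103%: 5,000 × 1.370863609 ≈ 6,854.3180.
Then 8 years at 10.6%: 6,854.3180 × 2.3093327714 ≈ 15,828.9013.

$15,828.90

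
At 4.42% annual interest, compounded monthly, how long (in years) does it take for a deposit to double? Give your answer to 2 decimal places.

(1 + 0.00368333)^(12t) = 2.
12t = ln 2 / ln(1 + 0.00368333) ≈ 0.69315/0.00367657 ≈ 188.5311.
t ≈ 15.7109.

15.71 years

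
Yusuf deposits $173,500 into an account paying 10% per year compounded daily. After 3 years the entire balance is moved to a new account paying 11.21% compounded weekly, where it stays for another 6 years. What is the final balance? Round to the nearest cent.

After 3 years at 10%: 173,500 × 1.3498033452 ≈ 234,190.8804.
Then 6 years at 11.21%: 234,190.8804 × 1.95790701865 ≈ 458,523.9684.

$458,523.97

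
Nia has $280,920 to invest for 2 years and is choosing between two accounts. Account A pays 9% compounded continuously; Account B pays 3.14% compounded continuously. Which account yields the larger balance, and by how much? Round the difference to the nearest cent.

Account A, by $37,194.79

Account A growth factor: e^(0.09·2) = e^0.18 ≈ 1.19721736312; balance ≈ 336,322.3016.
Account B growth factor: e^(0.0314·2) = e^0.0628 ≈ 1.06481385516; balance ≈ 299,127.5082.
Account A is larger by 37,194.7935.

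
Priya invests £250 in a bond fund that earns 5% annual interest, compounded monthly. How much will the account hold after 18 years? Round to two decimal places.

£613.75

Growth factor = (1 + 0.05/12)^216 ≈ 2.45500842.
A ≈ 250 × 2.45500842 ≈ 613.7521.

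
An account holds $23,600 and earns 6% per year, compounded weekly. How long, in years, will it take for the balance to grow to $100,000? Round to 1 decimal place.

(1 + 0.00115385)^(52t) = 100,000/23,600 = 4.2373.
52t·ln(1 + 0.00115385) = ln(4.2373); 52t = 1.4439/0.00115318 ≈ 1252.1222.
t ≈ 24.0793 years.

24.1 years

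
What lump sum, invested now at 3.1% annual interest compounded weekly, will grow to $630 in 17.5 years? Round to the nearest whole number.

Growth factor = (1 + 0.031/52)^910 ≈ 1.72002419.
P = 630/1.72002419 ≈ 366.2739.

$366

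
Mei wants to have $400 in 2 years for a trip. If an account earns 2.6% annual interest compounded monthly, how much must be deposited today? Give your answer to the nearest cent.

$379.75

Growth factor = (1 + 0.026/12)^24 ≈ 1.05331649.
P = 400/1.05331649 ≈ 379.7529.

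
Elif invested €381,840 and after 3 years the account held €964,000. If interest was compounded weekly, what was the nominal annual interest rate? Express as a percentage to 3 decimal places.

The 156-period growth factor is 964,000/381,840 = 2.52462.
r/52 = 2.52462^(1/156) − 1 ≈ 0.00595413, so r ≈ 52·0.00595413 = 30.96146%.

30.961%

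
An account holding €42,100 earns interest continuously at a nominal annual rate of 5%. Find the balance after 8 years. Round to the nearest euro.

A = P·e^(rt) = 42,100·e^(0.05·8) = 42,100·e^0.4.
e^0.4 ≈ 1.4918246976, so A ≈ 62,805.8198.

€62,806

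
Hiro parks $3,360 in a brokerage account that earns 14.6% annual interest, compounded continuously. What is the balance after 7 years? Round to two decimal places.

$9,336.59

A = P·e^(rt) = 3,360·e^(0.146·7) = 3,360·e^1.022.
e^1.022 ≈ 2.778746704, so A ≈ 9,336.5889.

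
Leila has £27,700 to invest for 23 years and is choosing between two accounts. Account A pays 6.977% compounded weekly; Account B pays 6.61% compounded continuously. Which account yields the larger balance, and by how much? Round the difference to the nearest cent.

Account A growth factor: (1 + 0.06977/52)^1196 ≈ 4.97106656454; balance ≈ 137,698.5438.
Account B growth factor: e^(0.0661·23) = e^1.5203 ≈ 4.57359706847; balance ≈ 126,688.6388.
Account A is larger by 11,009.9050.

Account A, by £11,009.91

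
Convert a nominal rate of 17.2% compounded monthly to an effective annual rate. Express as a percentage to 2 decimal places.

One year is 12 periods at 0.0143333 each: (1 + 0.0143333)^12 ≈ 1.186229.
EAR = 1.186229 − 1 ≈ 18.62285%.

18.62%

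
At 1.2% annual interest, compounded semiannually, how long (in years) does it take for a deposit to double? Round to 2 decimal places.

57.94 years

(1 + 0.006)^(2t) = 2.
2t = ln 2 / ln(1 + 0.006) ≈ 0.69315/0.00598207 ≈ 115.8708.
t ≈ 57.9354.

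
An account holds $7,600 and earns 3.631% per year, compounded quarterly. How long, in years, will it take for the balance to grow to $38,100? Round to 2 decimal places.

We need (1 + 0.0090775)^(4t) = 5.0132, so 4t = ln 5.0132 / ln 1.009078 ≈ 178.3940.
t ≈ 178.3940/4 = 44.5985 years.

44.60 years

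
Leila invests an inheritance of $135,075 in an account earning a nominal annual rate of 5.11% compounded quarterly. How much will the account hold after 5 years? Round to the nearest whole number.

$174,114

Periodic rate = 5.11%/4 = 0.012775; periods = 4·5 = 20.
A = 135,075·(1 + 0.012775)^20 ≈ 135,075·1.28901938312 ≈ 174,114.2932.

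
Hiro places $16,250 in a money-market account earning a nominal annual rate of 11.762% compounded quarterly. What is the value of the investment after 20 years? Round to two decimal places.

Periodic rate = 11.762%/4 = 0.029405; periods = 4·20 = 80.
A = 16,250·(1 + 0.029405)^80 ≈ 16,250·10.1601909254 ≈ 165,103.1025.

$165,103.10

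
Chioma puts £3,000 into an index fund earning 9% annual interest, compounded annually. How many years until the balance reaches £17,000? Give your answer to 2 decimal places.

(1 + 0.09)^t = 17,000/3,000 = 5.6667.
t·ln(1 + 0.09) = ln(5.6667); t = 1.7346/0.0861777 ≈ 20.1282.

20.13 years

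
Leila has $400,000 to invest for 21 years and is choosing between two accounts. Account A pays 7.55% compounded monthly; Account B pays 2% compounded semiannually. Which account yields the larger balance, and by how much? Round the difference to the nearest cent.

A: (1 + 0.0755/12)^252 ≈ 4.857544696319, so 400,000 × 4.857544696319 ≈ 1,943,017.8785.
B: (1 + 0.01)^42 ≈ 1.51878989463, so 400,000 × 1.51878989463 ≈ 607,515.9579.
Difference ≈ 1,335,501.9207 in favor of A.

Account A, by $1,335,501.92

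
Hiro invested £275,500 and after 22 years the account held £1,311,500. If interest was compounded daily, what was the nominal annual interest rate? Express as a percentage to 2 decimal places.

7.09%

The 8030-period growth factor is 1,311,500/275,500 = 4.76044.
r/365 = 4.76044^(1/8030) − 1 ≈ 0.000194333, so r ≈ 365·0.000194333 = 7.09314%.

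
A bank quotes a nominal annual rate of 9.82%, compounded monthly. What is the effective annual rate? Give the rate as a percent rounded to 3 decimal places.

EAR = (1 + 9.82%/12)^12 − 1 = (1 + 0.00818333)^12 − 1.
(1 + 0.00818333)^12 ≈ 1.102743, so EAR ≈ 10.27426%.

10.274%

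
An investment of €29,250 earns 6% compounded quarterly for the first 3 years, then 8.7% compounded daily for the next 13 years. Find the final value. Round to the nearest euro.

€108,354

Phase 1: 29,250·(1 + 0.015)^12 ≈ 34,971.8315.
Phase 2: 34,971.8315·(1 + 0.087/365)^4745 ≈ 108,354.4887.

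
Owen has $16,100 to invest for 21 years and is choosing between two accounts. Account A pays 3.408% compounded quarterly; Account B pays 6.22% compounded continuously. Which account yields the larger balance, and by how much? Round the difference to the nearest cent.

A: (1 + 0.00852)^84 ≈ 2.039385242, so 16,100 × 2.039385242 ≈ 32,834.1024.
B: e^(0.0622·21) = e^1.3062 ≈ 3.6921169768, so 16,100 × 3.6921169768 ≈ 59,443.0833.
Difference ≈ 26,608.9809 in favor of B.

Account B, by $26,608.98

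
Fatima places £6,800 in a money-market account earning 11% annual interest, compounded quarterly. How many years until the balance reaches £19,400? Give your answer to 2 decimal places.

We need (1 + 0.0275)^(4t) = 2.8529, so 4t = ln 2.8529 / ln 1.0275 ≈ 38.6436.
t ≈ 38.6436/4 = 9.6609 years.

9.66 years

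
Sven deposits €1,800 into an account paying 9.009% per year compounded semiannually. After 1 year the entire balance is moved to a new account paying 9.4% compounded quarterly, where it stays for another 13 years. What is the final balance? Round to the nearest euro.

After 1 years at 9.009%: 1,800 × 1.092119052 ≈ 1,965.8143.
Then 13 years at 9.4%: 1,965.8143 × 3.346324429 ≈ 6,578.2524.

€6,578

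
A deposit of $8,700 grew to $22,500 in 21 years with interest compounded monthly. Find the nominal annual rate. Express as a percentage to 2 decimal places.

(1 + r/12)^252 = 22,500/8,700 = 2.58621.
1 + r/12 = 2.58621^(1/252) ≈ 1.003778, so r/12 ≈ 0.00377772.
r ≈ 12·0.00377772 = 4.53327%.

4.53%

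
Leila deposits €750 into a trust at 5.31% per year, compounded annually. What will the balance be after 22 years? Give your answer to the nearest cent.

Annual rate = 5.31% = 0.0531; years = 22.
A = 750·(1 + 0.0531)^22 ≈ 750·3.121271026 ≈ 2,340.9533.

€2,340.95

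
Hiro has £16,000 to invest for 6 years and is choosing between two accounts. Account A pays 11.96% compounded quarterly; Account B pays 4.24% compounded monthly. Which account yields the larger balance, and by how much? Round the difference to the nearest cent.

Account A growth factor: (1 + 0.0299)^24 ≈ 2.0280627835; balance ≈ 32,449.0045.
Account B growth factor: (1 + 0.0424/12)^72 ≈ 1.2891094303; balance ≈ 20,625.7509.
Account A is larger by 11,823.2537.

Account A, by £11,823.25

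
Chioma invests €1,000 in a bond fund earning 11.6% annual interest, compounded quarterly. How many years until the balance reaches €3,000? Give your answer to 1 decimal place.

9.6 years

(1 + 0.029)^(4t) = 3,000/1,000 = 3.
4t·ln(1 + 0.029) = ln(3); 4t = 1.0986/0.0285875 ≈ 38.4299.
t ≈ 9.6075 years.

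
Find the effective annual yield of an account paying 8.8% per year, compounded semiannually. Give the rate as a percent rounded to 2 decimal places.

8.99%

EAR = (1 + 8.8%/2)^2 − 1 = (1 + 0.044)^2 − 1.
(1 + 0.044)^2 ≈ 1.089936, so EAR ≈ 8.99360%.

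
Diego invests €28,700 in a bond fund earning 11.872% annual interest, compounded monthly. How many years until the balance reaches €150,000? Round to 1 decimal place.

14.0 years

(1 + 0.00989333)^(12t) = 150,000/28,700 = 5.2265.
12t·ln(1 + 0.00989333) = ln(5.2265); 12t = 1.6537/0.00984471 ≈ 167.9823.
t ≈ 13.9985 years.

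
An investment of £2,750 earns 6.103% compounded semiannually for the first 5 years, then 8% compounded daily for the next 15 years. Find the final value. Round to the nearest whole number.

£12,330

After 5 years at 6.103%: 2,750 × 1.3506511005 ≈ 3,714.2905.
Then 15 years at 8%: 3,714.2905 × 3.3196803971 ≈ 12,330.2574.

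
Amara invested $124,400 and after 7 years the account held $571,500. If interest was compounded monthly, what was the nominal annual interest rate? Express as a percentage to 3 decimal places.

The 84-period growth factor is 571,500/124,400 = 4.59405.
r/12 = 4.59405^(1/84) − 1 ≈ 0.0183177, so r ≈ 12·0.0183177 = 21.98122%.

21.981%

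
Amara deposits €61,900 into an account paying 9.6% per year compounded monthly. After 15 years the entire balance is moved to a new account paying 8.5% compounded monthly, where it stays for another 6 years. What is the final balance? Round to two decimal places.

Phase 1: 61,900·(1 + 0.008)^180 ≈ 259,768.4654.
Phase 2: 259,768.4654·(1 + 0.085/12)^72 ≈ 431,813.1411.

€431,813.14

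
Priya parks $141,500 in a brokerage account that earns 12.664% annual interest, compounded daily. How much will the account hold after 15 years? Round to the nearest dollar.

Growth factor = (1 + 0.12664/365)^5475 ≈ 6.68101909229.
A ≈ 141,500 × 6.68101909229 ≈ 945,364.2016.

$945,364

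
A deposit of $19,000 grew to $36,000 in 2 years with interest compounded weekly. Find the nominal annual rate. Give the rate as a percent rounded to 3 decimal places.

(1 + r/52)^104 = 36,000/19,000 = 1.89474.
1 + r/52 = 1.89474^(1/104) ≈ 1.006164, so r/52 ≈ 0.00616392.
r ≈ 52·0.00616392 = 32.05238%.

32.052%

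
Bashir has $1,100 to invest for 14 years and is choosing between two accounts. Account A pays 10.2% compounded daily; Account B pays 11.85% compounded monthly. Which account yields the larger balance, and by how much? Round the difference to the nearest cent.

Account B, by $1,146.15

A: (1 + 0.102/365)^5110 ≈ 4.169518279, so 1,100 × 4.169518279 ≈ 4,586.4701.
B: (1 + 0.009875)^168 ≈ 5.211471312, so 1,100 × 5.211471312 ≈ 5,732.6184.
Difference ≈ 1,146.1483 in favor of B.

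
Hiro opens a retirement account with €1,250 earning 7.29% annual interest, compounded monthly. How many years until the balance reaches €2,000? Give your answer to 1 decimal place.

We need (1 + 0.006075)^(12t) = 1.6, so 12t = ln 1.6 / ln 1.006075 ≈ 77.6016.
t ≈ 77.6016/12 = 6.4668 years.

6.5 years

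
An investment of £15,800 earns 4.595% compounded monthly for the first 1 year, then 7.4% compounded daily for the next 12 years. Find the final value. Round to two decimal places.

After 1 years at 4.595%: 15,800 × 1.0469301852 ≈ 16,541.4969.
Then 12 years at 7.4%: 16,541.4969 × 2.4300455347 ≈ 40,196.5907.

£40,196.59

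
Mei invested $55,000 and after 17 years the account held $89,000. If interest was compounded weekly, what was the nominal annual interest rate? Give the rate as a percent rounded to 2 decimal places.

2.83%

(1 + r/52)^884 = 89,000/55,000 = 1.61818.
1 + r/52 = 1.61818^(1/884) ≈ 1.000545, so r/52 ≈ 0.000544609.
r ≈ 52·0.000544609 = 2.83197%.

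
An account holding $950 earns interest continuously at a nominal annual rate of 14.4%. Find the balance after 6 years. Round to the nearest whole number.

$2,254

A = P·e^(rt) = 950·e^(0.144·6) = 950·e^0.864.
e^0.864 ≈ 2.372632267, so A ≈ 2,254.0007.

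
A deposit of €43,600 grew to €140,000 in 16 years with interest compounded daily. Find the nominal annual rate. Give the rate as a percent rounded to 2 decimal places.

(1 + r/365)^5840 = 140,000/43,600 = 3.21101.
1 + r/365 = 3.21101^(1/5840) ≈ 1.0002, so r/365 ≈ 0.000199778.
r ≈ 365·0.000199778 = 7.29189%.

7.29%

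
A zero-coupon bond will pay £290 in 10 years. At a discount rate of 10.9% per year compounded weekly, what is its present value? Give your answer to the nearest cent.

£97.61

Growth factor = (1 + 0.109/52)^520 ≈ 2.97088293.
P = 290/2.97088293 ≈ 97.6141.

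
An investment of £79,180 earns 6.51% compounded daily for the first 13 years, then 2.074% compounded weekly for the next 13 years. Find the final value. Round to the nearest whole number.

£241,656

After 13 years at 6.51%: 79,180 × 2.33083025695 ≈ 184,555.1397.
Then 13 years at 2.074%: 184,555.1397 × 1.30939637142 ≈ 241,655.8303.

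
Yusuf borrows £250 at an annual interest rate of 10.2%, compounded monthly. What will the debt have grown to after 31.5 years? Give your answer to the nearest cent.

Growth factor = (1 + 0.0085)^378 ≈ 24.51834566.
A ≈ 250 × 24.51834566 ≈ 6,129.5864.

£6,129.59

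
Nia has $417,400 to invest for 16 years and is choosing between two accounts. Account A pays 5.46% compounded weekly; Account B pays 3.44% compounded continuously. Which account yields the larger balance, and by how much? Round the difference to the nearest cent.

Account A growth factor: (1 + 0.00105)^832 ≈ 2.39442155745; balance ≈ 999,431.5581.
Account B growth factor: e^(0.0344·16) = e^0.5504 ≈ 1.73394645775; balance ≈ 723,749.2515.
Account A is larger by 275,682.3066.

Account A, by $275,682.31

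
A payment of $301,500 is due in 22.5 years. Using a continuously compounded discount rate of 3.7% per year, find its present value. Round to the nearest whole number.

$131,141

P = A·e^(−rt) = 301,500·e^(−0.8325).
e^(−0.8325) ≈ 0.434960524625, so P ≈ 131,140.5982.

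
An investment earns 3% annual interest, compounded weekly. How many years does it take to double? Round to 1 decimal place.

23.1 years

(1 + 0.000576923)^(52t) = 2.
52t = ln 2 / ln(1 + 0.000576923) ≈ 0.69315/0.000576757 ≈ 1201.8017.
t ≈ 23.1116.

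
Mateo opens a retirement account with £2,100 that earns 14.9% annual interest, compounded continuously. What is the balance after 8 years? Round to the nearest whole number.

A = P·e^(rt) = 2,100·e^(0.149·8) = 2,100·e^1.192.
e^1.192 ≈ 3.293661948, so A ≈ 6,916.6901.

£6,917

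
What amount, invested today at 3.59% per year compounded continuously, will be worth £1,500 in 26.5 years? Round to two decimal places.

P = A·e^(−rt) = 1,500·e^(−0.95135).
e^(−0.95135) ≈ 0.3862192753, so P ≈ 579.3289.

£579.33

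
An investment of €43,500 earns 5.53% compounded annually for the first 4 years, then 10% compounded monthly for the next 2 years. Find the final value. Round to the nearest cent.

Phase 1: 43,500·(1 + 0.0553)^4 ≈ 53,950.1939.
Phase 2: 53,950.1939·(1 + 0.1/12)^24 ≈ 65,840.3289.

€65,840.33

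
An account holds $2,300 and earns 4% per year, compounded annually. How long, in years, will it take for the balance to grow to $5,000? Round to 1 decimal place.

19.8 years

We need (1 + 0.04)^t = 2.1739, so t = ln 2.1739 / ln 1.04 ≈ 19.7989.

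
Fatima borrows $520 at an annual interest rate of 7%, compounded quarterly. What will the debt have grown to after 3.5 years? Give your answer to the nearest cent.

$662.96

Periodic rate = 7%/4 = 0.0175; periods = 4·3.5 = 14.
A = 520·(1 + 0.0175)^14 ≈ 520·1.27491682 ≈ 662.9567.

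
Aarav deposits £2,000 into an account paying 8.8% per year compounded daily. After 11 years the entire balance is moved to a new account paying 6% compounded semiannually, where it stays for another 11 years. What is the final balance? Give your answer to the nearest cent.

Phase 1: 2,000·(1 + 0.088/365)^4015 ≈ 5,264.7334.
Phase 2: 5,264.7334·(1 + 0.03)^22 ≈ 10,087.7736.

£10,087.77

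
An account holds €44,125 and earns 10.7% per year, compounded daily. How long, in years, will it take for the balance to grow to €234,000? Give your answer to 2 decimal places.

We need (1 + 0.000293151)^(365t) = 5.3031, so 365t = ln 5.3031 / ln 1.000293 ≈ 5691.7456.
t ≈ 5691.7456/365 = 15.5938 years.

15.59 years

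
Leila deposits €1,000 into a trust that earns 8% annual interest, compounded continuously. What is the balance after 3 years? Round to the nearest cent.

€1,271.25

A = P·e^(rt) = 1,000·e^(0.08·3) = 1,000·e^0.24.
e^0.24 ≈ 1.27124915, so A ≈ 1,271.2492.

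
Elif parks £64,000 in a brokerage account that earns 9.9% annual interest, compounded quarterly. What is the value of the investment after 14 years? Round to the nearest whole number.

Growth factor = (1 + 0.02475)^56 ≈ 3.93191310472.
A ≈ 64,000 × 3.93191310472 ≈ 251,642.4387.

£251,642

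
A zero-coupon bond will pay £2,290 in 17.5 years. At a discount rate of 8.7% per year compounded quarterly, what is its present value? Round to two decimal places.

Periodic rate = 8.7%/4 = 0.02175; 70 periods.
P = 2,290/(1 + 0.02175)^70 ≈ 2,290/4.50946735 ≈ 507.8205.

£507.82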